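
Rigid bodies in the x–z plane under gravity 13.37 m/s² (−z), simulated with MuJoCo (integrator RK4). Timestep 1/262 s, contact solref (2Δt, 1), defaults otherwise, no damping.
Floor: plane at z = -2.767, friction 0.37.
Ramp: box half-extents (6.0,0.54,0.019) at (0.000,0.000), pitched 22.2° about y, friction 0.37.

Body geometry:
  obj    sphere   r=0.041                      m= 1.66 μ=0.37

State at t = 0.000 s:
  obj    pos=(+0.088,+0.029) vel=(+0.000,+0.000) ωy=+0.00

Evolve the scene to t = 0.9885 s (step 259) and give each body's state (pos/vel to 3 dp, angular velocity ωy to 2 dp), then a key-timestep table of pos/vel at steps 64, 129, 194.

State at t = 0.9885 s:
  obj    pos=(+1.720,-0.637) vel=(+3.303,-1.348) ωy=+86.99

Key-timestep trajectory:
   step    t(s)  obj.x    obj.z    obj.vx   obj.vz 
     64  0.2443   +0.188  -0.012  +0.816  -0.333
    129  0.4924   +0.493  -0.136  +1.645  -0.671
    194  0.7405   +1.004  -0.345  +2.474  -1.010


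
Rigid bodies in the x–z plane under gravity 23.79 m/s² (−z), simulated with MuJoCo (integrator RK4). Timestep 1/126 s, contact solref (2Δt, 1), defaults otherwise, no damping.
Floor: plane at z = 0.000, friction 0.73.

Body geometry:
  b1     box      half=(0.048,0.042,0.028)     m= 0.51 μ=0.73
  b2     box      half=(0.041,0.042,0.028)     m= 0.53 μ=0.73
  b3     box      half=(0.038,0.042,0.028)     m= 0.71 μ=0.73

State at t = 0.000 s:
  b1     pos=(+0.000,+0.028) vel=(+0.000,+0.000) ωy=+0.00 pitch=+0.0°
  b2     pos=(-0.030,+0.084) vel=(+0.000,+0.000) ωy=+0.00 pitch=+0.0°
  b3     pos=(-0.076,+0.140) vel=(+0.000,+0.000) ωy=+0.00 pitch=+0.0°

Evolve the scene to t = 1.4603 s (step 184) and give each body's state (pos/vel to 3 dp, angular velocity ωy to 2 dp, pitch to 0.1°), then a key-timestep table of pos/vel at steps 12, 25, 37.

State at t = 1.4603 s:
  b1     pos=(+0.000,+0.028) vel=(+0.000,+0.000) ωy=+0.00 pitch=+0.0°
  b2     pos=(-0.086,+0.041) vel=(+0.000,+0.000) ωy=+0.00 pitch=-90.0°
  b3     pos=(-0.149,+0.038) vel=(+0.000,+0.000) ωy=+0.00 pitch=-90.0°

Key-timestep trajectory:
   step    t(s)  b1.x    b1.z    b1.vx   b1.vz   b2.x    b2.z    b2.vx   b2.vz   b3.x    b3.z    b3.vx   b3.vz 
     12  0.0952   +0.000  +0.028  +0.003  +0.001   -0.035  +0.086  -0.123  +0.057   -0.093  +0.132  -0.386  -0.209
     25  0.1984   +0.000  +0.028  +0.002  +0.001   -0.062  +0.085  -0.411  -0.196   -0.151  +0.037  -0.463  -1.635
     37  0.2937   +0.000  +0.028  +0.000  +0.000   -0.087  +0.036  +0.021  +0.183   -0.149  +0.038  +0.008  +0.019


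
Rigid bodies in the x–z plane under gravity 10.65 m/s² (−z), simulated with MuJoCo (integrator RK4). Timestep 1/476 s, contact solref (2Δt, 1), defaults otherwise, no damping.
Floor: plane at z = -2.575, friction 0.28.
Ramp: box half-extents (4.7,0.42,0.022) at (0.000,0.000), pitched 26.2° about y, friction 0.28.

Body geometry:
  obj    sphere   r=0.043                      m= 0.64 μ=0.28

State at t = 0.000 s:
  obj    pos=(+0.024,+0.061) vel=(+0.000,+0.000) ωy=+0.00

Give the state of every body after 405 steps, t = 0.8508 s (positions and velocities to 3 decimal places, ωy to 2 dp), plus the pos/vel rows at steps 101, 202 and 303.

State at t = 0.8508 s:
  obj    pos=(+1.115,-0.476) vel=(+2.564,-1.262) ωy=+66.45

Key-timestep trajectory:
   step    t(s)  obj.x    obj.z    obj.vx   obj.vz 
    101  0.2122   +0.092  +0.027  +0.639  -0.315
    202  0.4244   +0.295  -0.073  +1.279  -0.629
    303  0.6366   +0.634  -0.240  +1.918  -0.944


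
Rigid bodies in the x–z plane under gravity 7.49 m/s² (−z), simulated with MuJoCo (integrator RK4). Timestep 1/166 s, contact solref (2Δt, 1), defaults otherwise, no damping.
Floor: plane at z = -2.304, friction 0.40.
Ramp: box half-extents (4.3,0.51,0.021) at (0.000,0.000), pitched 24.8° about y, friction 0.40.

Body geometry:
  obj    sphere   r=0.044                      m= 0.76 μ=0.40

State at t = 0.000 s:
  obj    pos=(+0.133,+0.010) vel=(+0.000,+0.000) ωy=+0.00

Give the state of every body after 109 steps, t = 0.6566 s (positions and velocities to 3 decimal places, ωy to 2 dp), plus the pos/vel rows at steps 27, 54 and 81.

State at t = 0.6566 s:
  obj    pos=(+0.572,-0.193) vel=(+1.338,-0.618) ωy=+33.48

Key-timestep trajectory:
   step    t(s)  obj.x    obj.z    obj.vx   obj.vz 
     27  0.1627   +0.160  -0.002  +0.331  -0.153
     54  0.3253   +0.241  -0.040  +0.663  -0.306
     81  0.4880   +0.376  -0.102  +0.994  -0.459


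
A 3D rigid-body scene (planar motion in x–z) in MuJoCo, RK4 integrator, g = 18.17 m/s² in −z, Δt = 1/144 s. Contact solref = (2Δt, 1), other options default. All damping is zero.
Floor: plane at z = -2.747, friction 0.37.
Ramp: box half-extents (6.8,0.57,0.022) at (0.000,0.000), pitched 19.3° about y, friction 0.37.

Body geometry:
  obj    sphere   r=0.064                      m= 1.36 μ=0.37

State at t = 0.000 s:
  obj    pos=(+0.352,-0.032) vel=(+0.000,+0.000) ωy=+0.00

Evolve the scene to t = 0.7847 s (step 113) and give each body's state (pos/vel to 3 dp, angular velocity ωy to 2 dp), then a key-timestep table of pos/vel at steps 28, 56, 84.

State at t = 0.7847 s:
  obj    pos=(+1.599,-0.469) vel=(+3.177,-1.113) ωy=+52.58

Key-timestep trajectory:
   step    t(s)  obj.x    obj.z    obj.vx   obj.vz 
     28  0.1944   +0.429  -0.059  +0.787  -0.276
     56  0.3889   +0.658  -0.139  +1.575  -0.551
     84  0.5833   +1.041  -0.273  +2.362  -0.827


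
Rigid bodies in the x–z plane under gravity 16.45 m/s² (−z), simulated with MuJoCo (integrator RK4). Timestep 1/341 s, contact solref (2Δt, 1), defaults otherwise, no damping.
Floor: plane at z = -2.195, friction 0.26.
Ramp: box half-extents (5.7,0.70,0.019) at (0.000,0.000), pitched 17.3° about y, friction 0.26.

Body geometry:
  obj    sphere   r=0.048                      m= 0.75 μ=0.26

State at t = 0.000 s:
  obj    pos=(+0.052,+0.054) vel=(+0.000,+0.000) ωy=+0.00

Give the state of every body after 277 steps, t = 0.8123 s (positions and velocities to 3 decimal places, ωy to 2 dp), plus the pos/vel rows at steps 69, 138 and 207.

State at t = 0.8123 s:
  obj    pos=(+1.153,-0.289) vel=(+2.710,-0.844) ωy=+59.13

Key-timestep trajectory:
   step    t(s)  obj.x    obj.z    obj.vx   obj.vz 
     69  0.2023   +0.120  +0.033  +0.675  -0.210
    138  0.4047   +0.325  -0.031  +1.350  -0.421
    207  0.6070   +0.667  -0.137  +2.025  -0.631


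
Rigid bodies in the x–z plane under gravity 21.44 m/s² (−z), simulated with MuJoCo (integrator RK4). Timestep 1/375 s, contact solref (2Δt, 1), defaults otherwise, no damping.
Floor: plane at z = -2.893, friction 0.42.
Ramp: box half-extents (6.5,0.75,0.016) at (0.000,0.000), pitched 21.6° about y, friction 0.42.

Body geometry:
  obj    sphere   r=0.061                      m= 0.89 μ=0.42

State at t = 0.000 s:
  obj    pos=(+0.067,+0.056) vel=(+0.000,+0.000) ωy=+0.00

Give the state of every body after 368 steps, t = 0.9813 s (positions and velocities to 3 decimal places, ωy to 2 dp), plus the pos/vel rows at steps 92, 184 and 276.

State at t = 0.9813 s:
  obj    pos=(+2.591,-0.943) vel=(+5.144,-2.037) ωy=+90.69

Key-timestep trajectory:
   step    t(s)  obj.x    obj.z    obj.vx   obj.vz 
     92  0.2453   +0.225  -0.006  +1.286  -0.509
    184  0.4907   +0.698  -0.194  +2.572  -1.018
    276  0.7360   +1.487  -0.506  +3.858  -1.527


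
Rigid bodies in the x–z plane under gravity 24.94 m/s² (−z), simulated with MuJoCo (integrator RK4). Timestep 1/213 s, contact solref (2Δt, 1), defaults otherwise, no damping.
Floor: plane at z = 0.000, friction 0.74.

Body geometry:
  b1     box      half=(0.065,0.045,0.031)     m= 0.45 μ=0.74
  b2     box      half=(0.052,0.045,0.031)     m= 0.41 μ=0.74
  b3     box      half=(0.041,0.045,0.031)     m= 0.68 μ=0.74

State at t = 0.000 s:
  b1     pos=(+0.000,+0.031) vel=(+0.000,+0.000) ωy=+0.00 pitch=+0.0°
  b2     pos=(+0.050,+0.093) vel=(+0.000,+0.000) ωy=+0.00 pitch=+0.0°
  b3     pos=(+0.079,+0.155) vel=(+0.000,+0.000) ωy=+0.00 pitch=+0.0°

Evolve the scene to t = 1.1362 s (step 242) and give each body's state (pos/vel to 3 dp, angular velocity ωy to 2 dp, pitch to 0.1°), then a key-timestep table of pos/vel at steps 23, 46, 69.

State at t = 1.1362 s:
  b1     pos=(+0.000,+0.031) vel=(+0.000,+0.000) ωy=+0.00 pitch=+0.0°
  b2     pos=(+0.101,+0.052) vel=(+0.000,+0.000) ωy=+0.00 pitch=+90.0°
  b3     pos=(+0.185,+0.041) vel=(+0.000,+0.000) ωy=+0.00 pitch=+90.0°

Key-timestep trajectory:
   step    t(s)  b1.x    b1.z    b1.vx   b1.vz   b2.x    b2.z    b2.vx   b2.vz   b3.x    b3.z    b3.vx   b3.vz 
     23  0.1080   +0.000  +0.031  -0.001  +0.000   +0.053  +0.094  +0.077  +0.028   +0.089  +0.152  +0.218  -0.058
     46  0.2160   +0.000  +0.031  -0.002  +0.000   +0.076  +0.094  +0.415  -0.134   +0.141  +0.117  +0.733  -0.972
     69  0.3239   +0.000  +0.031  +0.000  +0.000   +0.102  +0.052  -0.023  +0.037   +0.189  +0.044  -0.087  -0.036


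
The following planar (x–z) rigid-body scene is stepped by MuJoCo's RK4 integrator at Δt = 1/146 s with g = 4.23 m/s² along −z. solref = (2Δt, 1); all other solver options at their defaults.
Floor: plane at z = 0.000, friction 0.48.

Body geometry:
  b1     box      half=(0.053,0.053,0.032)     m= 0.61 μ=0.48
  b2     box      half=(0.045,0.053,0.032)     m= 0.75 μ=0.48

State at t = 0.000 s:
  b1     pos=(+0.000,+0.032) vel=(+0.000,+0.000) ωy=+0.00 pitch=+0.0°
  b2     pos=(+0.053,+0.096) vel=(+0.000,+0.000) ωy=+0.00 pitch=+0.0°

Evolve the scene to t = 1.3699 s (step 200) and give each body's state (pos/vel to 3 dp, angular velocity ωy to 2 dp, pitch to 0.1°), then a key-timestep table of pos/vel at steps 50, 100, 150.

State at t = 1.3699 s:
  b1     pos=(+0.000,+0.032) vel=(+0.000,+0.000) ωy=+0.00 pitch=+0.0°
  b2     pos=(+0.098,+0.045) vel=(+0.001,+0.001) ωy=+0.02 pitch=+90.0°

Key-timestep trajectory:
   step    t(s)  b1.x    b1.z    b1.vx   b1.vz   b2.x    b2.z    b2.vx   b2.vz 
     50  0.3425   +0.000  +0.032  +0.000  +0.000   +0.054  +0.096  +0.004  +0.000
    100  0.6849   +0.000  +0.032  +0.000  +0.000   +0.061  +0.095  +0.066  -0.017
    150  1.0274   +0.000  +0.032  +0.000  +0.000   +0.104  +0.049  +0.036  +0.022


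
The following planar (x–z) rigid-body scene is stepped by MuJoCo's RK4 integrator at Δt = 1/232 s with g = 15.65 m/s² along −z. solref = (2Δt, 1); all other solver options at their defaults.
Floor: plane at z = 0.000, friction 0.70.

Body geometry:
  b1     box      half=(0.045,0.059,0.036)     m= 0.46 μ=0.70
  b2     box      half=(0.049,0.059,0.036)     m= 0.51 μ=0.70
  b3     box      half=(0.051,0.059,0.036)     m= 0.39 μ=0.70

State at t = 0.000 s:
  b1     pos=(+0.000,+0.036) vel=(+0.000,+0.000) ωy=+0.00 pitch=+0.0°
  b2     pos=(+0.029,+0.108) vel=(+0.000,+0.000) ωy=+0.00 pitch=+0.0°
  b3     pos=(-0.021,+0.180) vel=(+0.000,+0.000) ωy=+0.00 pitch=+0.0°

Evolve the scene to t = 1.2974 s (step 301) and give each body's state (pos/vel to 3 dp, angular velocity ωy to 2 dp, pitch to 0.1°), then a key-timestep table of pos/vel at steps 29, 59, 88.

State at t = 1.2974 s:
  b1     pos=(+0.000,+0.036) vel=(+0.000,+0.000) ωy=+0.00 pitch=+0.0°
  b2     pos=(+0.029,+0.108) vel=(+0.000,+0.000) ωy=+0.00 pitch=+0.0°
  b3     pos=(-0.140,+0.036) vel=(+0.000,+0.000) ωy=+0.00 pitch=+180.0°

Key-timestep trajectory:
   step    t(s)  b1.x    b1.z    b1.vx   b1.vz   b2.x    b2.z    b2.vx   b2.vz   b3.x    b3.z    b3.vx   b3.vz 
     29  0.1250   +0.000  +0.036  +0.000  +0.000   +0.029  +0.108  +0.000  +0.000   -0.023  +0.180  -0.046  -0.004
     59  0.2543   +0.000  +0.036  +0.000  +0.000   +0.029  +0.108  +0.001  +0.000   -0.040  +0.174  -0.262  -0.179
     88  0.3793   +0.000  +0.036  +0.000  +0.000   +0.029  +0.108  +0.001  +0.000   -0.095  +0.101  -0.733  -0.768


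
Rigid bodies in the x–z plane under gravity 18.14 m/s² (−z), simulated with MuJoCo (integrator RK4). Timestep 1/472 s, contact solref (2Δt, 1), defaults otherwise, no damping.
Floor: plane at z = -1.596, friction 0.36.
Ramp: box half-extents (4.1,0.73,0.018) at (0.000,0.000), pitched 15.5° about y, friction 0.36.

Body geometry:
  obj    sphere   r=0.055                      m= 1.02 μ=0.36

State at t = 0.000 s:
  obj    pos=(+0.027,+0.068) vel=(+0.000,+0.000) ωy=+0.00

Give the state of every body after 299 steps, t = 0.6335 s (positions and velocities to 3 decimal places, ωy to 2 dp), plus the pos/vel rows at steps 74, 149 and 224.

State at t = 0.6335 s:
  obj    pos=(+0.697,-0.117) vel=(+2.114,-0.586) ωy=+39.88

Key-timestep trajectory:
   step    t(s)  obj.x    obj.z    obj.vx   obj.vz 
     74  0.1568   +0.068  +0.057  +0.523  -0.145
    149  0.3157   +0.193  +0.022  +1.053  -0.292
    224  0.4746   +0.403  -0.036  +1.584  -0.439


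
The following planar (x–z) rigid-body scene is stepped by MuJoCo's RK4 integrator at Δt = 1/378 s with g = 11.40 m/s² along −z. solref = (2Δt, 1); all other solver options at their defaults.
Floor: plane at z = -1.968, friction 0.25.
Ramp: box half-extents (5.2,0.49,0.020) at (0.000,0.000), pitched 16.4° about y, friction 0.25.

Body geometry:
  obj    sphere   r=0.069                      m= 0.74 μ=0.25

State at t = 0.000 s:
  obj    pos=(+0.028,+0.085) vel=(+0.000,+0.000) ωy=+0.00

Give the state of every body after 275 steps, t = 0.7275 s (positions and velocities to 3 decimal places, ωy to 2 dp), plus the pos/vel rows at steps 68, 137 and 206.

State at t = 0.7275 s:
  obj    pos=(+0.612,-0.087) vel=(+1.605,-0.472) ωy=+24.24

Key-timestep trajectory:
   step    t(s)  obj.x    obj.z    obj.vx   obj.vz 
     68  0.1799   +0.064  +0.074  +0.397  -0.117
    137  0.3624   +0.173  +0.042  +0.799  -0.235
    206  0.5450   +0.355  -0.012  +1.202  -0.354


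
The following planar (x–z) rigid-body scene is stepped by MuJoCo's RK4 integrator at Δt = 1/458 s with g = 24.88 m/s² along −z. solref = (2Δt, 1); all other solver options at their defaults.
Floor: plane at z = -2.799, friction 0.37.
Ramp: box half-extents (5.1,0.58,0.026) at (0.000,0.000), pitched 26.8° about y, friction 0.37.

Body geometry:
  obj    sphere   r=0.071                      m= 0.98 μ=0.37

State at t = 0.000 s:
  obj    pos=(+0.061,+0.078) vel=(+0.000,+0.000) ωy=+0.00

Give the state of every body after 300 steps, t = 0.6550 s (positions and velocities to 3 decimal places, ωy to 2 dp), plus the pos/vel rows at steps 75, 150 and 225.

State at t = 0.6550 s:
  obj    pos=(+1.595,-0.697) vel=(+4.685,-2.367) ωy=+73.91

Key-timestep trajectory:
   step    t(s)  obj.x    obj.z    obj.vx   obj.vz 
     75  0.1638   +0.157  +0.029  +1.171  -0.592
    150  0.3275   +0.445  -0.116  +2.343  -1.183
    225  0.4913   +0.924  -0.358  +3.514  -1.775


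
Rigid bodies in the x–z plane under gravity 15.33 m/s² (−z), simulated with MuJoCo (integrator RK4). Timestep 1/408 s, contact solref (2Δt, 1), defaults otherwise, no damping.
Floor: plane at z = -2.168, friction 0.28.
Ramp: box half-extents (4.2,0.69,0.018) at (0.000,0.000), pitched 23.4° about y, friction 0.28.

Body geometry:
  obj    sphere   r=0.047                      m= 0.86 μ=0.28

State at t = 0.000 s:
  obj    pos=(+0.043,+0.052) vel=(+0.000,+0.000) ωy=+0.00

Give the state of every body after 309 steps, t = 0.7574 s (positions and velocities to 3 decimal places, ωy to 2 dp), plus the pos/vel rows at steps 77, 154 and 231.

State at t = 0.7574 s:
  obj    pos=(+1.188,-0.443) vel=(+3.023,-1.308) ωy=+70.07

Key-timestep trajectory:
   step    t(s)  obj.x    obj.z    obj.vx   obj.vz 
     77  0.1887   +0.114  +0.021  +0.753  -0.326
    154  0.3775   +0.327  -0.071  +1.507  -0.652
    231  0.5662   +0.683  -0.225  +2.260  -0.978


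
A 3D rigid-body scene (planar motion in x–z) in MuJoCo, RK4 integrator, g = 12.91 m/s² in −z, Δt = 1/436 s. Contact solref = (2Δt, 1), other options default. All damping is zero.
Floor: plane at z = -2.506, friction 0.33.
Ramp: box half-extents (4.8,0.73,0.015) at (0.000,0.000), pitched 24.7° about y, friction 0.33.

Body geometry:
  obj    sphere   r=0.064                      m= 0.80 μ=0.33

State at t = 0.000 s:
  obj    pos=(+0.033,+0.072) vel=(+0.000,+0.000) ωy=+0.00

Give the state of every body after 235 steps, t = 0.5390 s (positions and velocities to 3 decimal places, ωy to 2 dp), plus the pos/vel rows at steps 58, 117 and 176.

State at t = 0.5390 s:
  obj    pos=(+0.542,-0.162) vel=(+1.887,-0.868) ωy=+32.45

Key-timestep trajectory:
   step    t(s)  obj.x    obj.z    obj.vx   obj.vz 
     58  0.1330   +0.064  +0.058  +0.466  -0.214
    117  0.2683   +0.159  +0.014  +0.940  -0.432
    176  0.4037   +0.318  -0.059  +1.413  -0.650


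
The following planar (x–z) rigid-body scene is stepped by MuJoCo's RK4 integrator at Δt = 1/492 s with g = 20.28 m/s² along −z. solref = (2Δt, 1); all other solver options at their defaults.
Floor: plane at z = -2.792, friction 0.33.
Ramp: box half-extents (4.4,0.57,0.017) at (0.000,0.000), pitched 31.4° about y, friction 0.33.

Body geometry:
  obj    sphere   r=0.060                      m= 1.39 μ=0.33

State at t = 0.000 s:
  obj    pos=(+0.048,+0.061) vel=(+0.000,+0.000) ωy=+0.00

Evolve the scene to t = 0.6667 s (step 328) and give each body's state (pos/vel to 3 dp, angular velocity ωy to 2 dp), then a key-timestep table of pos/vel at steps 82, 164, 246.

State at t = 0.6667 s:
  obj    pos=(+1.480,-0.813) vel=(+4.295,-2.622) ωy=+83.85

Key-timestep trajectory:
   step    t(s)  obj.x    obj.z    obj.vx   obj.vz 
     82  0.1667   +0.137  +0.006  +1.074  -0.655
    164  0.3333   +0.406  -0.158  +2.147  -1.311
    246  0.5000   +0.853  -0.431  +3.221  -1.966


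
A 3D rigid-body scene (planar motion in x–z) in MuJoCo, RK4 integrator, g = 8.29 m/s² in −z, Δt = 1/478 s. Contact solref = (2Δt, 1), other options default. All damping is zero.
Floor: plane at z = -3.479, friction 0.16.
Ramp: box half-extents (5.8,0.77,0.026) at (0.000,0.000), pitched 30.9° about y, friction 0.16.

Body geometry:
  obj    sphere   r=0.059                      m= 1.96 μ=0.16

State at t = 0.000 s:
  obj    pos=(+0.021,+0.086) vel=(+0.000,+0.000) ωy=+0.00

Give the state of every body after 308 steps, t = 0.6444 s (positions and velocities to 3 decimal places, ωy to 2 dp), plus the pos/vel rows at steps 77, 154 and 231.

State at t = 0.6444 s:
  obj    pos=(+0.580,-0.248) vel=(+1.729,-1.035) ωy=+30.83

Key-timestep trajectory:
   step    t(s)  obj.x    obj.z    obj.vx   obj.vz 
     77  0.1611   +0.057  +0.065  +0.434  -0.265
    154  0.3222   +0.162  +0.002  +0.867  -0.519
    231  0.4833   +0.336  -0.102  +1.299  -0.775


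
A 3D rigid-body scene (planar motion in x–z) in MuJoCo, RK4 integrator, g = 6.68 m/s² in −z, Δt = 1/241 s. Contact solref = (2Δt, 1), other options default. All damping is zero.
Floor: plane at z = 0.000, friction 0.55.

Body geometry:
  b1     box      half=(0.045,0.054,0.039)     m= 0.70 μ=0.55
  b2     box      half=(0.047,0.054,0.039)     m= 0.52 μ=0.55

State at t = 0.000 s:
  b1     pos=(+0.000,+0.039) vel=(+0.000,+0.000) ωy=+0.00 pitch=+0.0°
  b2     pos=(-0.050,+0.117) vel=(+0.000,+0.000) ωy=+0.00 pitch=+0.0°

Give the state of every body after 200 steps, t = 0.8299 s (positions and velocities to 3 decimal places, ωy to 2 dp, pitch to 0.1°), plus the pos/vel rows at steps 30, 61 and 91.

State at t = 0.8299 s:
  b1     pos=(+0.000,+0.039) vel=(+0.000,+0.000) ωy=+0.00 pitch=+0.0°
  b2     pos=(-0.097,+0.047) vel=(+0.000,+0.000) ωy=+0.00 pitch=-90.0°

Key-timestep trajectory:
   step    t(s)  b1.x    b1.z    b1.vx   b1.vz   b2.x    b2.z    b2.vx   b2.vz 
     30  0.1245   +0.000  +0.039  +0.000  +0.000   -0.054  +0.116  -0.072  -0.017
     61  0.2531   +0.000  +0.039  +0.000  +0.000   -0.072  +0.107  -0.204  -0.182
     91  0.3776   +0.000  +0.039  +0.000  +0.000   -0.099  +0.044  -0.007  -0.145


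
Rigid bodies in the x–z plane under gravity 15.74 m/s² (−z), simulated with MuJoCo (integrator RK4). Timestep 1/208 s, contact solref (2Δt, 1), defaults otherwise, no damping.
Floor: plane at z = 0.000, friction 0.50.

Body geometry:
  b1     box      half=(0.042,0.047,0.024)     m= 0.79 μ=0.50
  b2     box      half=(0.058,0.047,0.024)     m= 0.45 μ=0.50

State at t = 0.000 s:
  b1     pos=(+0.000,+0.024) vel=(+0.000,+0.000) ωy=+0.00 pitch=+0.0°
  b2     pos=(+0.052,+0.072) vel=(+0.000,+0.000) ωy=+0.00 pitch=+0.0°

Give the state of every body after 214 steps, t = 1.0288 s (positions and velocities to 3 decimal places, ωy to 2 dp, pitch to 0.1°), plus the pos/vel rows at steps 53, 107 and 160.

State at t = 1.0288 s:
  b1     pos=(+0.000,+0.024) vel=(+0.000,+0.000) ωy=+0.00 pitch=+0.0°
  b2     pos=(+0.066,+0.058) vel=(+0.000,+0.000) ωy=-0.01 pitch=+44.7°

Key-timestep trajectory:
   step    t(s)  b1.x    b1.z    b1.vx   b1.vz   b2.x    b2.z    b2.vx   b2.vz 
     53  0.2548   +0.000  +0.024  +0.000  +0.000   +0.069  +0.059  -0.172  -0.065
    107  0.5144   +0.000  +0.024  +0.000  +0.000   +0.066  +0.058  +0.000  +0.000
    160  0.7692   +0.000  +0.024  +0.000  +0.000   +0.066  +0.058  +0.000  +0.000


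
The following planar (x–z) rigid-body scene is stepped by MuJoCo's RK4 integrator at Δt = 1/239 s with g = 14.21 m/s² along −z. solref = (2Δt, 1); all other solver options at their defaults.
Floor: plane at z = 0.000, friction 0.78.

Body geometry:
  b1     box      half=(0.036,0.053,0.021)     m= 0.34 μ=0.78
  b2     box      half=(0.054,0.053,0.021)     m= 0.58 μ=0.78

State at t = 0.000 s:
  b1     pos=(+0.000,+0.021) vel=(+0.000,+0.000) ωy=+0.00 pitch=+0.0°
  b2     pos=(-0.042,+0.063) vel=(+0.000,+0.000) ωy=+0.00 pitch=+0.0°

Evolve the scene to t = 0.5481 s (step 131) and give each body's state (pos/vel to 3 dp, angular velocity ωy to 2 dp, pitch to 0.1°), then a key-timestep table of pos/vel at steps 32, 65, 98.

State at t = 0.5481 s:
  b1     pos=(+0.000,+0.021) vel=(+0.001,+0.000) ωy=+0.00 pitch=+0.0°
  b2     pos=(-0.054,+0.053) vel=(+0.000,-0.001) ωy=+0.02 pitch=-44.6°

Key-timestep trajectory:
   step    t(s)  b1.x    b1.z    b1.vx   b1.vz   b2.x    b2.z    b2.vx   b2.vz 
     32  0.1339   +0.000  +0.021  +0.000  +0.000   -0.053  +0.055  -0.168  -0.204
     65  0.2720   +0.000  +0.021  +0.005  -0.001   -0.054  +0.053  +0.013  +0.025
     98  0.4100   +0.000  +0.021  +0.001  +0.000   -0.054  +0.053  +0.000  -0.001


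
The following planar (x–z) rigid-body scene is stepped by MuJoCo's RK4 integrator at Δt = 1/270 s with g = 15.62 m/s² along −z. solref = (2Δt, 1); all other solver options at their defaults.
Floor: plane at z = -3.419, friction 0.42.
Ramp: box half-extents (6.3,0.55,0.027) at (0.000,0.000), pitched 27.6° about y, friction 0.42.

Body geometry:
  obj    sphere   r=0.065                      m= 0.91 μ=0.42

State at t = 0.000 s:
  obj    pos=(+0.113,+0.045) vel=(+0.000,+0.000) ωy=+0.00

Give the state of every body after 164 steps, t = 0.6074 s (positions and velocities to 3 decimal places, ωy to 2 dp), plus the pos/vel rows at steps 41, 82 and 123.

State at t = 0.6074 s:
  obj    pos=(+0.958,-0.397) vel=(+2.783,-1.455) ωy=+48.29

Key-timestep trajectory:
   step    t(s)  obj.x    obj.z    obj.vx   obj.vz 
     41  0.1519   +0.166  +0.017  +0.696  -0.364
     82  0.3037   +0.324  -0.066  +1.391  -0.727
    123  0.4556   +0.588  -0.204  +2.087  -1.091


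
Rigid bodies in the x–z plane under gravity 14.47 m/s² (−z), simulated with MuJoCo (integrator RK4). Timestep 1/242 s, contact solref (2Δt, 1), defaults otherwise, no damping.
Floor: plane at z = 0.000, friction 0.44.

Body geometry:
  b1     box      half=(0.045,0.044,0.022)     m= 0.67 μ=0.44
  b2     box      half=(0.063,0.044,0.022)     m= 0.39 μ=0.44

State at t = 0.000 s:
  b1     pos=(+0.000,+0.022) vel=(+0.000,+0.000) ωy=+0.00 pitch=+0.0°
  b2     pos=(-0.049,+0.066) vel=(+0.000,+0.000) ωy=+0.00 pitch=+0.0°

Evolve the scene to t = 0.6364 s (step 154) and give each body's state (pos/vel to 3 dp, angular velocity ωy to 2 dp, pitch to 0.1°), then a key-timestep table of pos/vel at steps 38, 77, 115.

State at t = 0.6364 s:
  b1     pos=(+0.000,+0.022) vel=(+0.000,+0.000) ωy=+0.00 pitch=+0.0°
  b2     pos=(-0.063,+0.057) vel=(-0.001,-0.001) ωy=+0.02 pitch=-40.0°

Key-timestep trajectory:
   step    t(s)  b1.x    b1.z    b1.vx   b1.vz   b2.x    b2.z    b2.vx   b2.vz 
     38  0.1570   +0.000  +0.022  +0.000  +0.000   -0.059  +0.061  -0.147  -0.112
     77  0.3182   +0.000  +0.022  +0.000  +0.000   -0.063  +0.057  +0.010  +0.005
    115  0.4752   +0.000  +0.022  +0.000  +0.000   -0.063  +0.057  -0.001  -0.001


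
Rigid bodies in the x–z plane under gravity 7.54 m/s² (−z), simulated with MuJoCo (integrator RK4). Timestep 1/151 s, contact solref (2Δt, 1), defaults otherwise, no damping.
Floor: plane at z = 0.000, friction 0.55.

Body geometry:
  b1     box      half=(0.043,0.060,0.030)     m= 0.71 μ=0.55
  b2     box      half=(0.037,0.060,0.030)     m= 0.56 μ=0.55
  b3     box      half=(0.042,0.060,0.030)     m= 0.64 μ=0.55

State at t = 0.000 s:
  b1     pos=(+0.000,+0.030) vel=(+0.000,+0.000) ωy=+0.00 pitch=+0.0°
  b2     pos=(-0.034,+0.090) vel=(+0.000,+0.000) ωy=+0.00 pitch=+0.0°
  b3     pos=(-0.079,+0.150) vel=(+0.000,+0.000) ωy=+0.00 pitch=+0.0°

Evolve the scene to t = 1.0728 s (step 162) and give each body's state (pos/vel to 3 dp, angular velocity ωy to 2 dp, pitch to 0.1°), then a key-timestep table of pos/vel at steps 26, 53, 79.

State at t = 1.0728 s:
  b1     pos=(+0.000,+0.030) vel=(+0.000,+0.000) ωy=+0.00 pitch=+0.0°
  b2     pos=(-0.080,+0.037) vel=(+0.000,+0.000) ωy=+0.00 pitch=-90.0°
  b3     pos=(-0.249,+0.030) vel=(+0.000,+0.000) ωy=+0.00 pitch=+180.0°

Key-timestep trajectory:
   step    t(s)  b1.x    b1.z    b1.vx   b1.vz   b2.x    b2.z    b2.vx   b2.vz   b3.x    b3.z    b3.vx   b3.vz 
     26  0.1722   +0.000  +0.030  +0.001  +0.000   -0.044  +0.091  -0.135  -0.006   -0.106  +0.134  -0.326  -0.272
     53  0.3510   +0.000  +0.030  +0.000  +0.000   -0.083  +0.041  -0.254  -0.837   -0.179  +0.043  -0.325  +0.209
     79  0.5232   +0.000  +0.030  +0.000  +0.000   -0.080  +0.037  +0.000  +0.000   -0.226  +0.047  -0.314  -0.138


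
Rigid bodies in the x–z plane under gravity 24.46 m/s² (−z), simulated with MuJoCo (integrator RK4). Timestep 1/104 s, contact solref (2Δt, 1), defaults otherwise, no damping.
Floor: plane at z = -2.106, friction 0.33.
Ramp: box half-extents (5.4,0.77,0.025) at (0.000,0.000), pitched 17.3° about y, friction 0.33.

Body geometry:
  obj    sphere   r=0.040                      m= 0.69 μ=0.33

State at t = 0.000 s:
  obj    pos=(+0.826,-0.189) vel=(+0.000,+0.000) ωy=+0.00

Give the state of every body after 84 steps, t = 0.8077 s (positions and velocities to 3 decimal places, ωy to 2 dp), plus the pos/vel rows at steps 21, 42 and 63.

State at t = 0.8077 s:
  obj    pos=(+2.443,-0.693) vel=(+4.005,-1.247) ωy=+104.88

Key-timestep trajectory:
   step    t(s)  obj.x    obj.z    obj.vx   obj.vz 
     21  0.2019   +0.927  -0.221  +1.001  -0.312
     42  0.4038   +1.230  -0.315  +2.002  -0.624
     63  0.6058   +1.736  -0.473  +3.004  -0.935


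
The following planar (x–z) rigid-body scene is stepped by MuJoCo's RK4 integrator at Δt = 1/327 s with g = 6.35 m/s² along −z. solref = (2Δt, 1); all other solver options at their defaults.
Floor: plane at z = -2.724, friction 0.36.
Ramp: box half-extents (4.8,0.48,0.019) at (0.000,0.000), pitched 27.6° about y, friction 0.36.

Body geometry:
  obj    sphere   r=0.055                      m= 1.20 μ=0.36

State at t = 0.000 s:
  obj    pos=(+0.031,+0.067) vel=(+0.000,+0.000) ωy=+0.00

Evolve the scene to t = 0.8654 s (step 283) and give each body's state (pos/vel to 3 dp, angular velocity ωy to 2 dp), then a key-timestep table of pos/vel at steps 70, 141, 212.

State at t = 0.8654 s:
  obj    pos=(+0.729,-0.297) vel=(+1.612,-0.843) ωy=+33.06

Key-timestep trajectory:
   step    t(s)  obj.x    obj.z    obj.vx   obj.vz 
     70  0.2141   +0.074  +0.045  +0.399  -0.208
    141  0.4312   +0.204  -0.023  +0.803  -0.420
    212  0.6483   +0.423  -0.137  +1.207  -0.631


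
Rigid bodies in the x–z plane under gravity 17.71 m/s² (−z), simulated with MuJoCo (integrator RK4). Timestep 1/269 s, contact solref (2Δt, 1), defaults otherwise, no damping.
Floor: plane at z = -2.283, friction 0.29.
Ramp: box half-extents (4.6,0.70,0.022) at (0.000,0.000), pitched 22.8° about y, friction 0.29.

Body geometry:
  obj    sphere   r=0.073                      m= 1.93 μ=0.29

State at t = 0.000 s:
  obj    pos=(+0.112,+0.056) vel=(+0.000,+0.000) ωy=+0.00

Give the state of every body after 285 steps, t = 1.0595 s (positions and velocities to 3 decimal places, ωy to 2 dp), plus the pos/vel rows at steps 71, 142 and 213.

State at t = 1.0595 s:
  obj    pos=(+2.648,-1.010) vel=(+4.788,-2.013) ωy=+71.14

Key-timestep trajectory:
   step    t(s)  obj.x    obj.z    obj.vx   obj.vz 
     71  0.2639   +0.269  -0.010  +1.193  -0.501
    142  0.5279   +0.742  -0.209  +2.386  -1.003
    213  0.7918   +1.529  -0.540  +3.578  -1.504


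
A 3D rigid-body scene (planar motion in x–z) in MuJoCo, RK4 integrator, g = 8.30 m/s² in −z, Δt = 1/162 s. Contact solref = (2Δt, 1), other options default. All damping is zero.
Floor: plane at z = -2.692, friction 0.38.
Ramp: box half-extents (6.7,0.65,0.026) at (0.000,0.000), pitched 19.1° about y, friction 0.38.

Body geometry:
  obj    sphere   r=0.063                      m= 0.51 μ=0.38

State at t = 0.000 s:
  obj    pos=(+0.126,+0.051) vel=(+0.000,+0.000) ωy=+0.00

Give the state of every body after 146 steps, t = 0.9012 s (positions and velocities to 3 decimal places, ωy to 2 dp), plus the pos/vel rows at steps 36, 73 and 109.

State at t = 0.9012 s:
  obj    pos=(+0.870,-0.207) vel=(+1.652,-0.572) ωy=+27.74

Key-timestep trajectory:
   step    t(s)  obj.x    obj.z    obj.vx   obj.vz 
     36  0.2222   +0.171  +0.035  +0.407  -0.141
     73  0.4506   +0.312  -0.014  +0.826  -0.286
    109  0.6728   +0.541  -0.093  +1.233  -0.427


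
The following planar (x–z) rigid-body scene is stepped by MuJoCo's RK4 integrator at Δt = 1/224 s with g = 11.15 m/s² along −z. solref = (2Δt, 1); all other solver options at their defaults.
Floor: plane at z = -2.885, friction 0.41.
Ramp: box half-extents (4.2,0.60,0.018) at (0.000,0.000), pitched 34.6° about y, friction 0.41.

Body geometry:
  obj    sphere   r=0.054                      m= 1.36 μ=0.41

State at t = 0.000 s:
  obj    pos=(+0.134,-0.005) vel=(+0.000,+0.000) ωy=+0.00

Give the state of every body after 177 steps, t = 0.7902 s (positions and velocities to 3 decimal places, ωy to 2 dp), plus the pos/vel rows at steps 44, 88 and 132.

State at t = 0.7902 s:
  obj    pos=(+1.296,-0.807) vel=(+2.942,-2.029) ωy=+66.17

Key-timestep trajectory:
   step    t(s)  obj.x    obj.z    obj.vx   obj.vz 
     44  0.1964   +0.206  -0.055  +0.731  -0.505
     88  0.3929   +0.421  -0.203  +1.463  -1.009
    132  0.5893   +0.780  -0.451  +2.194  -1.513


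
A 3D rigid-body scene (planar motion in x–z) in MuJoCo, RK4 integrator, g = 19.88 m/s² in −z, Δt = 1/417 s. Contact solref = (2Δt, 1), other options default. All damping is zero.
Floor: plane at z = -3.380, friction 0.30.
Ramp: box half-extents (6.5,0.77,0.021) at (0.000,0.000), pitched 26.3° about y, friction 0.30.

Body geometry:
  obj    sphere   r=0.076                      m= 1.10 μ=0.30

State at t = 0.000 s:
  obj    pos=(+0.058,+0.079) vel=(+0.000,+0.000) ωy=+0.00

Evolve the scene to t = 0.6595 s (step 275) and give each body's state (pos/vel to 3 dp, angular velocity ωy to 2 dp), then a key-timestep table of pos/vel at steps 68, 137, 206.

State at t = 0.6595 s:
  obj    pos=(+1.285,-0.527) vel=(+3.720,-1.838) ωy=+54.59

Key-timestep trajectory:
   step    t(s)  obj.x    obj.z    obj.vx   obj.vz 
     68  0.1631   +0.133  +0.042  +0.920  -0.455
    137  0.3285   +0.363  -0.071  +1.853  -0.916
    206  0.4940   +0.747  -0.261  +2.786  -1.377


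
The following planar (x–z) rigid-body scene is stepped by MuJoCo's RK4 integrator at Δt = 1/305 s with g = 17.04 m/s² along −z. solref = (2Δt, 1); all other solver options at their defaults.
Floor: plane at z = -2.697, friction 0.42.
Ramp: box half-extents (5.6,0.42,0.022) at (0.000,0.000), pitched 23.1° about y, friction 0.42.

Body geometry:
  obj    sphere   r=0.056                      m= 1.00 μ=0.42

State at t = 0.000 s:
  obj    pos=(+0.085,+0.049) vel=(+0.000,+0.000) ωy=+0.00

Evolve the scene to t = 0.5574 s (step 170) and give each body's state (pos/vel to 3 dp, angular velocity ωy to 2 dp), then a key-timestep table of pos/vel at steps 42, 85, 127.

State at t = 0.5574 s:
  obj    pos=(+0.767,-0.242) vel=(+2.448,-1.044) ωy=+47.52

Key-timestep trajectory:
   step    t(s)  obj.x    obj.z    obj.vx   obj.vz 
     42  0.1377   +0.127  +0.031  +0.605  -0.258
     85  0.2787   +0.256  -0.024  +1.224  -0.522
    127  0.4164   +0.466  -0.114  +1.829  -0.780


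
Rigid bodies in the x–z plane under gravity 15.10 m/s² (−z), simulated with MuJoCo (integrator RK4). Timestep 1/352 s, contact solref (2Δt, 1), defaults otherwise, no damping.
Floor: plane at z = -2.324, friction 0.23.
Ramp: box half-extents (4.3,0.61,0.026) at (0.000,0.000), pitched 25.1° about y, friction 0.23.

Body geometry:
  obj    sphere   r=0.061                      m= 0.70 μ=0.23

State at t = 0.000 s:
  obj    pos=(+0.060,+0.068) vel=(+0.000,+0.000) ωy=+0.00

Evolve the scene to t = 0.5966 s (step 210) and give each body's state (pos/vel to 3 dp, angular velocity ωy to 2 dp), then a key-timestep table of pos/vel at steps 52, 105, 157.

State at t = 0.5966 s:
  obj    pos=(+0.797,-0.277) vel=(+2.472,-1.158) ωy=+44.74

Key-timestep trajectory:
   step    t(s)  obj.x    obj.z    obj.vx   obj.vz 
     52  0.1477   +0.105  +0.047  +0.612  -0.287
    105  0.2983   +0.244  -0.018  +1.236  -0.579
    157  0.4460   +0.472  -0.125  +1.848  -0.866


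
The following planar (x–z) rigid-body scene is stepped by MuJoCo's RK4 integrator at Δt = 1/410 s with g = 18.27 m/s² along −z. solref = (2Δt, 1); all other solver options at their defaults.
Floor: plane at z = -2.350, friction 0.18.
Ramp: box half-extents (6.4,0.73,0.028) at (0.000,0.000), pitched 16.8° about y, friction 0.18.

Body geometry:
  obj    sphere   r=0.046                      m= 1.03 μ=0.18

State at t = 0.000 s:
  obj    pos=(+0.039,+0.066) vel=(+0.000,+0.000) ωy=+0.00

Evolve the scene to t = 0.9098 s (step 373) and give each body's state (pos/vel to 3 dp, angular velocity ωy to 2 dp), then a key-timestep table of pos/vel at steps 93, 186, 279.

State at t = 0.9098 s:
  obj    pos=(+1.533,-0.386) vel=(+3.285,-0.992) ωy=+74.59

Key-timestep trajectory:
   step    t(s)  obj.x    obj.z    obj.vx   obj.vz 
     93  0.2268   +0.132  +0.037  +0.819  -0.247
    186  0.4537   +0.411  -0.047  +1.638  -0.495
    279  0.6805   +0.875  -0.187  +2.457  -0.742


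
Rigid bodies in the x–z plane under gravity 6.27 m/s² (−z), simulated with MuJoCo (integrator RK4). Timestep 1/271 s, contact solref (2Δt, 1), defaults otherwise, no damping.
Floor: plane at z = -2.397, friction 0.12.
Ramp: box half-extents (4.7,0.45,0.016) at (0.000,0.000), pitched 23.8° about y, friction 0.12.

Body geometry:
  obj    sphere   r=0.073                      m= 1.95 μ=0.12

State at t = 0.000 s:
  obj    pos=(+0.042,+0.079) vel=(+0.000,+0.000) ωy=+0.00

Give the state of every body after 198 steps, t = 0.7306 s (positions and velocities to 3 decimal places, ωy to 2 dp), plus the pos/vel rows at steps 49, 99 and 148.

State at t = 0.7306 s:
  obj    pos=(+0.492,-0.120) vel=(+1.231,-0.544) ωy=+17.21

Key-timestep trajectory:
   step    t(s)  obj.x    obj.z    obj.vx   obj.vz 
     49  0.1808   +0.070  +0.067  +0.305  -0.134
     99  0.3653   +0.154  +0.029  +0.617  -0.270
    148  0.5461   +0.293  -0.032  +0.922  -0.401


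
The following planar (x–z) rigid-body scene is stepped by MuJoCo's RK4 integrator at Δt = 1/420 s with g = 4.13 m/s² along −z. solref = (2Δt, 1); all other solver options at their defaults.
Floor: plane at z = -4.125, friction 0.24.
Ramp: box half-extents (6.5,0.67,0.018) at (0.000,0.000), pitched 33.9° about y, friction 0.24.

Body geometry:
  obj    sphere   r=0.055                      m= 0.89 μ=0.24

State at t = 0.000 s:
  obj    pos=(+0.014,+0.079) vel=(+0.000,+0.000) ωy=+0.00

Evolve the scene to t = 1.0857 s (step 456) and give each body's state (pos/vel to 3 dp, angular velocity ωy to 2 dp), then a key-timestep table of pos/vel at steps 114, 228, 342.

State at t = 1.0857 s:
  obj    pos=(+0.819,-0.462) vel=(+1.483,-0.996) ωy=+32.48

Key-timestep trajectory:
   step    t(s)  obj.x    obj.z    obj.vx   obj.vz 
    114  0.2714   +0.064  +0.045  +0.371  -0.249
    228  0.5429   +0.215  -0.057  +0.741  -0.498
    342  0.8143   +0.467  -0.226  +1.112  -0.747


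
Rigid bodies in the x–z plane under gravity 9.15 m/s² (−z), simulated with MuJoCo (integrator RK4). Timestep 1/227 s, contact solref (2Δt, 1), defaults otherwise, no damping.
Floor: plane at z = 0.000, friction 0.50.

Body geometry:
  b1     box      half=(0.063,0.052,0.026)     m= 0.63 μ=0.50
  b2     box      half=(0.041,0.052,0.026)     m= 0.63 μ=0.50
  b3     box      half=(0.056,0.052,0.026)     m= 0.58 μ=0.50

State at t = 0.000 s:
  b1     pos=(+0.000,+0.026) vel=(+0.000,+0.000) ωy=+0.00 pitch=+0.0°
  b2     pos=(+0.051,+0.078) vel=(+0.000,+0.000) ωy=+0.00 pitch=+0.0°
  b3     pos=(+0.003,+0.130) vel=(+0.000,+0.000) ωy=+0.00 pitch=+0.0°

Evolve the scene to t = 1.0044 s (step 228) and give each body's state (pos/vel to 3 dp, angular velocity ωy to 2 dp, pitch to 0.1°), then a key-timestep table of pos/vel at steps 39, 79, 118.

State at t = 1.0044 s:
  b1     pos=(+0.000,+0.026) vel=(+0.000,+0.000) ωy=+0.00 pitch=+0.0°
  b2     pos=(+0.051,+0.078) vel=(+0.000,+0.000) ωy=+0.00 pitch=+0.0°
  b3     pos=(-0.137,+0.026) vel=(+0.000,+0.000) ωy=+0.00 pitch=+180.0°

Key-timestep trajectory:
   step    t(s)  b1.x    b1.z    b1.vx   b1.vz   b2.x    b2.z    b2.vx   b2.vz   b3.x    b3.z    b3.vx   b3.vz 
     39  0.1718   +0.000  +0.026  +0.000  +0.000   +0.051  +0.078  +0.000  +0.000   -0.011  +0.121  -0.165  -0.191
     79  0.3480   +0.000  +0.026  +0.000  +0.000   +0.051  +0.078  +0.000  +0.000   -0.046  +0.111  -0.255  -0.072
    118  0.5198   +0.000  +0.026  +0.000  +0.000   +0.051  +0.078  +0.000  +0.000   -0.099  +0.096  -0.393  -0.309


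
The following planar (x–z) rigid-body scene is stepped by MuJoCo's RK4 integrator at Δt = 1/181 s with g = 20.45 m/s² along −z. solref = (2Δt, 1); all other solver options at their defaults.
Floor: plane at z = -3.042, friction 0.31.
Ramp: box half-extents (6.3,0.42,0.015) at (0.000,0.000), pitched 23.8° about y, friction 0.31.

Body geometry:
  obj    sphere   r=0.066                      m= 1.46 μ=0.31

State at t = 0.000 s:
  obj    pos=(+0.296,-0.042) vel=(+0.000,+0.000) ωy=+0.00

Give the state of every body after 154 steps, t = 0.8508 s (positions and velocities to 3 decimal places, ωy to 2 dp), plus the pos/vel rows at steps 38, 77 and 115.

State at t = 0.8508 s:
  obj    pos=(+2.248,-0.903) vel=(+4.589,-2.024) ωy=+75.98

Key-timestep trajectory:
   step    t(s)  obj.x    obj.z    obj.vx   obj.vz 
     38  0.2099   +0.415  -0.094  +1.133  -0.500
     77  0.4254   +0.784  -0.257  +2.295  -1.012
    115  0.6354   +1.385  -0.522  +3.427  -1.511


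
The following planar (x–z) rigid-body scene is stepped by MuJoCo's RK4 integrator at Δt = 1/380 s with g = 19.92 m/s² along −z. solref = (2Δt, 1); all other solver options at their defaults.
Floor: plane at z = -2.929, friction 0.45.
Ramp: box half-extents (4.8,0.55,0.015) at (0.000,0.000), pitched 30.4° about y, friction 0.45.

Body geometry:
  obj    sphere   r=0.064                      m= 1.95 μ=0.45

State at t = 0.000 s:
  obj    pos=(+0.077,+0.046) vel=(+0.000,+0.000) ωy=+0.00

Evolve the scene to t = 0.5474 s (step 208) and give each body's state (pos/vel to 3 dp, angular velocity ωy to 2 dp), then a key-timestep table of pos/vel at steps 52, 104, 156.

State at t = 0.5474 s:
  obj    pos=(+1.008,-0.500) vel=(+3.399,-1.994) ωy=+61.57

Key-timestep trajectory:
   step    t(s)  obj.x    obj.z    obj.vx   obj.vz 
     52  0.1368   +0.135  +0.012  +0.850  -0.499
    104  0.2737   +0.310  -0.090  +1.700  -0.997
    156  0.4105   +0.601  -0.261  +2.550  -1.496
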